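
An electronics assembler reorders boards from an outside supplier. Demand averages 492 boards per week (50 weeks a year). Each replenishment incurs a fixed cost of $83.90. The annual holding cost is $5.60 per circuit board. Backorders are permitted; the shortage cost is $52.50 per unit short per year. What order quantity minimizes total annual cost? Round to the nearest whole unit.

Annual demand D = 492 × 50 = 24,600.
With planned backorders, Q* = √(2DS/H) · √((H+B)/B).
√(2DS/H) = √(2 × 24,600 × 83.9 / 5.6) = 858.558.
√((H+B)/B) = √((5.6+52.5)/52.5) = 1.0520.
Q* ≈ 903.188.

Q* ≈ 903 boards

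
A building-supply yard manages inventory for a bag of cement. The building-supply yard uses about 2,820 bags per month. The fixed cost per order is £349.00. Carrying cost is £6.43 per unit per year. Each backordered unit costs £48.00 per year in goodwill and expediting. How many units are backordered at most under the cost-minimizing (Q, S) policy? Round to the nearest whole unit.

S* ≈ 241 bags

Annual demand D = 2,820 × 12 = 33,840.
With planned backorders, Q* = √(2DS/H) · √((H+B)/B).
√(2DS/H) = √(2 × 33,840 × 349 / 6.43) = 1916.626.
√((H+B)/B) = √((6.43+48)/48) = 1.0649.
Q* ≈ 2040.967.
S* = Q* · H/(H+B) = 2040.967 × 6.43/54.43 ≈ 241.106.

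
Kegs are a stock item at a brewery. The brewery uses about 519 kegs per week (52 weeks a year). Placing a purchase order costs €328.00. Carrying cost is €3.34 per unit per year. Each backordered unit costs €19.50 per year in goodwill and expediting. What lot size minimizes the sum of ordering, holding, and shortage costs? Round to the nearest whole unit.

Q* ≈ 2,492 kegs

Annual demand D = 519 × 52 = 26,988.
With planned backorders, Q* = √(2DS/H) · √((H+B)/B).
√(2DS/H) = √(2 × 26,988 × 328 / 3.34) = 2302.311.
√((H+B)/B) = √((3.34+19.5)/19.5) = 1.0823.
Q* ≈ 2491.694.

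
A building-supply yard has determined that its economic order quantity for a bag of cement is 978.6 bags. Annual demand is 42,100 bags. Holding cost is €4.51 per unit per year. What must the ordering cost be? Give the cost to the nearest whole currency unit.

S ≈ €51

The basic EOQ model gives Q* = √(2DS/H); rearrange for the unknown.
From Q* = √(2DS/H): S = Q*²H / (2D) = 978.6² × 4.51 / (2 × 42,100) = 51.2950.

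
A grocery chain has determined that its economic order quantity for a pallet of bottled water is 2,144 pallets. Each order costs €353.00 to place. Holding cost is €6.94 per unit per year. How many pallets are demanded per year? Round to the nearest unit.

Invert the EOQ relation Q*² = 2DS/H.
From Q* = √(2DS/H): D = Q*²H / (2S) = 2,144² × 6.94 / (2 × 353) = 45186.045.

D ≈ 45,186 pallets per year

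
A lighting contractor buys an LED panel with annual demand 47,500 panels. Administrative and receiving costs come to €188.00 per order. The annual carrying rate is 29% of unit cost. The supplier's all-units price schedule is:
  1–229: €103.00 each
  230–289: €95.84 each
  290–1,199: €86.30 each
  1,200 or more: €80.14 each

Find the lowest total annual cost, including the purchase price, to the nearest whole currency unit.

Holding cost per unit per year at price C is H = 0.29·C.
Evaluate total cost at each tier's feasible EOQ or, if the EOQ is below the tier, at the tier's minimum quantity.
Tier 1 (€103.00): EOQ = 773.3 exceeds tier's upper bound 229, so this tier is dominated.
Tier 2 (€95.84): EOQ = 801.6 exceeds tier's upper bound 289, so this tier is dominated.
EOQ at €86.30 = 844.8 (feasible in tier 3): TC = 47,500×€86.30 + (47,500/844.8)×188 + (844.8/2)×0.29×€86.30 = €4,120,391.95.
EOQ at €80.14 = 876.6 < 1200, so use break Q=1200: TC = 47,500×€80.14 + (47,500/1200.0)×188 + (1200.0/2)×0.29×€80.14 = €3,828,036.03.
Lowest total cost among the candidates is at Q = 1200.0.

TC* ≈ €3,828,036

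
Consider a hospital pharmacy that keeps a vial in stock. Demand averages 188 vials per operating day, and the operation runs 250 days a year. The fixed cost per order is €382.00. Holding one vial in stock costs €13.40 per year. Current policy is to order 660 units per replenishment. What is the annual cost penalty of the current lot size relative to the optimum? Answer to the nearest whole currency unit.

Extra cost ≈ €9,690 per year

Annual demand D = 188 × 250 = 47,000.
EOQ = √(2DS/H) = √(2 × 47,000 × 382 / 13.4) ≈ 1636.98.
Cost at Q* = (D/Q*)S + (Q*/2)H = √(2DSH) ≈ €21,935.52.
Cost at Q = 660: (47,000/660)×382 + (660/2)×13.4 = €27,203.03 + €4,422.00 = €31,625.03.
Excess = €31,625.03 − €21,935.52 = €9,689.51.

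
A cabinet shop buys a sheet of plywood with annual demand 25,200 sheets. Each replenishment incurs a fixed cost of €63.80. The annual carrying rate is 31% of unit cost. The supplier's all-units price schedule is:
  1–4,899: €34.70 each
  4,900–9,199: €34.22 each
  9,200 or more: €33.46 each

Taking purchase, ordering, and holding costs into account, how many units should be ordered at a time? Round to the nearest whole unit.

Q* ≈ 547 sheets

Holding cost per unit per year at price C is H = 0.31·C.
Evaluate total cost at each tier's feasible EOQ or, if the EOQ is below the tier, at the tier's minimum quantity.
EOQ at €34.70 = 546.7 (feasible in tier 1): TC = 25,200×€34.70 + (25,200/546.7)×63.8 + (546.7/2)×0.31×€34.70 = €880,321.27.
EOQ at €34.22 = 550.6 < 4900, so use break Q=4900: TC = 25,200×€34.22 + (25,200/4900.0)×63.8 + (4900.0/2)×0.31×€34.22 = €888,662.20.
EOQ at €33.46 = 556.8 < 9200, so use break Q=9200: TC = 25,200×€33.46 + (25,200/9200.0)×63.8 + (9200.0/2)×0.31×€33.46 = €891,080.72.
Lowest total cost is €880,321.27 at Q = 546.7.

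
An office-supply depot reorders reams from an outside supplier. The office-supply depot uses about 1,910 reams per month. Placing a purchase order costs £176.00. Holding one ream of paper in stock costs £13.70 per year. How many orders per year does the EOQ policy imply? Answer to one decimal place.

Annual demand D = 1,910 × 12 = 22,920.
EOQ = √(2DS/H) = √(2 × 22,920 × 176 / 13.7) ≈ 767.39.
Orders per year = D / Q* = 22,920 / 767.39 ≈ 29.867.

N ≈ 29.9 orders per year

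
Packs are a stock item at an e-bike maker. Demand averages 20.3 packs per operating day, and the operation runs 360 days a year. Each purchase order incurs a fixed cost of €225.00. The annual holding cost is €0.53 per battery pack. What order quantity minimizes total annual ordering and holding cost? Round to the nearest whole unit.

Annual demand D = 20.3 × 360 = 7,308.
EOQ = √(2DS / H) = √(2 × 7,308 × 225 / 0.53).
= √(3,288,600 / 0.53) = √6,204,905.6604 ≈ 2490.965.

Q* ≈ 2,491 packs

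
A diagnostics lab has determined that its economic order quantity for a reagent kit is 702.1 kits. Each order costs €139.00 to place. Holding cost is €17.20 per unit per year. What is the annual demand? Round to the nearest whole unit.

D ≈ 30,499 kits per year

Squaring Q* = √(2DS/H) gives Q*² = 2DS/H.
From Q* = √(2DS/H): D = Q*²H / (2S) = 702.1² × 17.2 / (2 × 139) = 30498.719.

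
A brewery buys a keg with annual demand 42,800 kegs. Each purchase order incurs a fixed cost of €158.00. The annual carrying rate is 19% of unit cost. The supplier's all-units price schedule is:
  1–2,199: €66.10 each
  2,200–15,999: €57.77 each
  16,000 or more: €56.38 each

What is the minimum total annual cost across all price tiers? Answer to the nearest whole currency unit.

Holding cost per unit per year at price C is H = 0.19·C.
For each price level, check whether its EOQ is feasible; otherwise the best quantity at that price is the breakpoint.
EOQ at €66.10 = 1037.7 (feasible in tier 1): TC = 42,800×€66.10 + (42,800/1037.7)×158 + (1037.7/2)×0.19×€66.10 = €2,842,112.96.
EOQ at €57.77 = 1110.0 < 2200, so use break Q=2200: TC = 42,800×€57.77 + (42,800/2200.0)×158 + (2200.0/2)×0.19×€57.77 = €2,487,703.75.
EOQ at €56.38 = 1123.6 < 16000, so use break Q=16000: TC = 42,800×€56.38 + (42,800/16000.0)×158 + (16000.0/2)×0.19×€56.38 = €2,499,184.25.
Lowest total cost among the candidates is at Q = 2200.0.

TC* ≈ €2,487,704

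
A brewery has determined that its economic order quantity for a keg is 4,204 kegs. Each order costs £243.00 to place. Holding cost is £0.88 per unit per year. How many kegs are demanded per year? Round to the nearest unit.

D ≈ 32,002 kegs per year

The basic EOQ model gives Q* = √(2DS/H); rearrange for the unknown.
From Q* = √(2DS/H): D = Q*²H / (2S) = 4,204² × 0.88 / (2 × 243) = 32001.609.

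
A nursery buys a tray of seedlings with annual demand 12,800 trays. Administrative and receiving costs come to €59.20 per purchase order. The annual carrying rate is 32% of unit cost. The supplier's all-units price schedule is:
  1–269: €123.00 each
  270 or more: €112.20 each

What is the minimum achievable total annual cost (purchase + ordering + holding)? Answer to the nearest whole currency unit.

TC* ≈ €1,443,814

Holding cost per unit per year at price C is H = 0.32·C.
For each price level, check whether its EOQ is feasible; otherwise the best quantity at that price is the breakpoint.
EOQ at €123.00 = 196.2 (feasible in tier 1): TC = 12,800×€123.00 + (12,800/196.2)×59.2 + (196.2/2)×0.32×€123.00 = €1,582,123.40.
EOQ at €112.20 = 205.5 < 270, so use break Q=270: TC = 12,800×€112.20 + (12,800/270.0)×59.2 + (270.0/2)×0.32×€112.20 = €1,443,813.56.
Lowest total cost among the candidates is at Q = 270.0.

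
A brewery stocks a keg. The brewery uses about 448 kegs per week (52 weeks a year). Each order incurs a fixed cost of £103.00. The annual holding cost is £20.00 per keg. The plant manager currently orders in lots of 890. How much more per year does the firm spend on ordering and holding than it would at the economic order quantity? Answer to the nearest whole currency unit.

Annual demand D = 448 × 52 = 23,296.
EOQ = √(2DS/H) = √(2 × 23,296 × 103 / 20) ≈ 489.85.
Cost at Q* = (D/Q*)S + (Q*/2)H = √(2DSH) ≈ £9,796.91.
Cost at Q = 890: (23,296/890)×103 + (890/2)×20 = £2,696.05 + £8,900.00 = £11,596.05.
Excess = £11,596.05 − £9,796.91 = £1,799.14.

Extra cost ≈ £1,799 per year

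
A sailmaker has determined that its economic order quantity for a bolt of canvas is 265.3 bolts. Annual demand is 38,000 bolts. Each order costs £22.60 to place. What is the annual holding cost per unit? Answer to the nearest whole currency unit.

The basic EOQ model gives Q* = √(2DS/H); rearrange for the unknown.
From Q* = √(2DS/H): H = 2DS / Q*² = 2 × 38,000 × 22.6 / 265.3² = 24.4032.

H ≈ £24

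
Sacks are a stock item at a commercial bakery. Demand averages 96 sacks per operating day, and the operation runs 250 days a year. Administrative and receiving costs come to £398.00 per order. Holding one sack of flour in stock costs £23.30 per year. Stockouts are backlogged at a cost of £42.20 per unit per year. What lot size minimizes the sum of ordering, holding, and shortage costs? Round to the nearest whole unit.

Q* ≈ 1,128 sacks

Annual demand D = 96 × 250 = 24,000.
With planned backorders, Q* = √(2DS/H) · √((H+B)/B).
√(2DS/H) = √(2 × 24,000 × 398 / 23.3) = 905.491.
√((H+B)/B) = √((23.3+42.2)/42.2) = 1.2458.
Q* ≈ 1128.103.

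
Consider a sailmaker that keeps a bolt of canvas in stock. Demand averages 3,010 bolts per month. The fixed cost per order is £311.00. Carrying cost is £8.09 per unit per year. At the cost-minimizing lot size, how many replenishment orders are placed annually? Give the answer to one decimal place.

N ≈ 21.7 orders per year

Annual demand D = 3,010 × 12 = 36,120.
EOQ = √(2DS/H) = √(2 × 36,120 × 311 / 8.09) ≈ 1666.46.
Orders per year = D / Q* = 36,120 / 1666.46 ≈ 21.675.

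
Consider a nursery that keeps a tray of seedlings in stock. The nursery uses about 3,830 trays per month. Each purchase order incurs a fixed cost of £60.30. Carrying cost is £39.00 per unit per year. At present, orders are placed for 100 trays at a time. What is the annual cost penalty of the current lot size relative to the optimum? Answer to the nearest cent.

Annual demand D = 3,830 × 12 = 45,960.
EOQ = √(2DS/H) = √(2 × 45,960 × 60.3 / 39) ≈ 376.99.
Cost at Q* = (D/Q*)S + (Q*/2)H = √(2DSH) ≈ £14,702.66.
Cost at Q = 100: (45,960/100)×60.3 + (100/2)×39 = £27,713.88 + £1,950.00 = £29,663.88.
Excess = £29,663.88 − £14,702.66 = £14,961.22.

Extra cost ≈ £14,961.22 per year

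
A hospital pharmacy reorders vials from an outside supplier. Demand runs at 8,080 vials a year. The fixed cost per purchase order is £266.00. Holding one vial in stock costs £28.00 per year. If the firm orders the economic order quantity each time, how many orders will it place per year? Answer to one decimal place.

The optimal lot size = √(2DS/H) = √(2 × 8,080 × 266 / 28) ≈ 391.82.
Orders per year = D / Q* = 8,080 / 391.82 ≈ 20.622.

N ≈ 20.6 orders per year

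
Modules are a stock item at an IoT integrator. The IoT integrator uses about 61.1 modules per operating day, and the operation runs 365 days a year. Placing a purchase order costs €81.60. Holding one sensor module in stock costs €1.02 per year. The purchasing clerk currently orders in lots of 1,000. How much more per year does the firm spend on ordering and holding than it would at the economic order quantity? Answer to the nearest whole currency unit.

Annual demand D = 61.1 × 365 = 22,301.5.
EOQ = √(2DS/H) = √(2 × 22,301.5 × 81.6 / 1.02) ≈ 1888.98.
Cost at Q* = (D/Q*)S + (Q*/2)H = √(2DSH) ≈ €1,926.76.
Cost at Q = 1,000: (22,301.5/1,000)×81.6 + (1,000/2)×1.02 = €1,819.80 + €510.00 = €2,329.80.
Excess = €2,329.80 − €1,926.76 = €403.04.

Extra cost ≈ €403 per year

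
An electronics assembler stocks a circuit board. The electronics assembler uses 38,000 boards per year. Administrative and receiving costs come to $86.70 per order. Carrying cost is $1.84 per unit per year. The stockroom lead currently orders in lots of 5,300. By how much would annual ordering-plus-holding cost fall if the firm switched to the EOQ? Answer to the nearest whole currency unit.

EOQ = √(2DS/H) = √(2 × 38,000 × 86.7 / 1.84) ≈ 1892.38.
Cost at Q* = (D/Q*)S + (Q*/2)H = √(2DSH) ≈ $3,481.97.
Cost at Q = 5,300: (38,000/5,300)×86.7 + (5,300/2)×1.84 = $621.62 + $4,876.00 = $5,497.62.
Excess = $5,497.62 − $3,481.97 = $2,015.65.

Extra cost ≈ $2,016 per year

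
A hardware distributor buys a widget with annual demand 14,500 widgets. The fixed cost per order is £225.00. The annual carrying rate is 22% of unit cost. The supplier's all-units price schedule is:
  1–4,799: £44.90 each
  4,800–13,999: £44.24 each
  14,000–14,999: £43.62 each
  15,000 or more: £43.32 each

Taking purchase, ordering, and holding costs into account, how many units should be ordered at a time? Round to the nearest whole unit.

Holding cost per unit per year at price C is H = 0.22·C.
For each price level, check whether its EOQ is feasible; otherwise the best quantity at that price is the breakpoint.
EOQ at £44.90 = 812.7 (feasible in tier 1): TC = 14,500×£44.90 + (14,500/812.7)×225 + (812.7/2)×0.22×£44.90 = £659,078.32.
EOQ at £44.24 = 818.8 < 4800, so use break Q=4800: TC = 14,500×£44.24 + (14,500/4800.0)×225 + (4800.0/2)×0.22×£44.24 = £665,518.41.
EOQ at £43.62 = 824.6 < 14000, so use break Q=14000: TC = 14,500×£43.62 + (14,500/14000.0)×225 + (14000.0/2)×0.22×£43.62 = £699,897.84.
EOQ at £43.32 = 827.4 < 15000, so use break Q=15000: TC = 14,500×£43.32 + (14,500/15000.0)×225 + (15000.0/2)×0.22×£43.32 = £699,835.50.
Lowest total cost is £659,078.32 at Q = 812.7.

Q* ≈ 813 widgets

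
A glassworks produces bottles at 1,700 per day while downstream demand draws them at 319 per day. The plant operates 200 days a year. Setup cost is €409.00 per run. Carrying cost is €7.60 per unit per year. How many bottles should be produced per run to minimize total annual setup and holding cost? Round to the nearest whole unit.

Annual demand D = 319 × 200 = 63,800.
Production build-up factor (1 − d/p) = 1 − 319/1,700 = 0.8124.
Q* = √(2DS / (H(1 − d/p))) = √(2 × 63,800 × 409 / (7.6 × 0.8124)).
= √(52,188,400 / 6.1739) ≈ 2907.420.

Q* ≈ 2,907 bottles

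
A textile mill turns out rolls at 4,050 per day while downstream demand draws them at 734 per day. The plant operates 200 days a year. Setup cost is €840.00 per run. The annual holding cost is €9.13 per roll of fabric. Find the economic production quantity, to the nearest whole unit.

Q* ≈ 5,744 rolls

Annual demand D = 734 × 200 = 146,800.
Production build-up factor (1 − d/p) = 1 − 734/4,050 = 0.8188.
Q* = √(2DS / (H(1 − d/p))) = √(2 × 146,800 × 840 / (9.13 × 0.8188)).
= √(246,624,000 / 7.4753) ≈ 5743.843.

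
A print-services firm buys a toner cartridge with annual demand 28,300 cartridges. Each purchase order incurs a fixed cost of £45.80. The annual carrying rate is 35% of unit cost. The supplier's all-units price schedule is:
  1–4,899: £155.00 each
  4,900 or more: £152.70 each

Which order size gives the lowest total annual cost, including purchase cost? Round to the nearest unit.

Q* ≈ 219 cartridges

Holding cost per unit per year at price C is H = 0.35·C.
Candidates are each tier's EOQ (if it falls in that tier) and each price-break quantity.
EOQ at £155.00 = 218.6 (feasible in tier 1): TC = 28,300×£155.00 + (28,300/218.6)×45.8 + (218.6/2)×0.35×£155.00 = £4,398,358.80.
EOQ at £152.70 = 220.2 < 4900, so use break Q=4900: TC = 28,300×£152.70 + (28,300/4900.0)×45.8 + (4900.0/2)×0.35×£152.70 = £4,452,614.77.
Lowest total cost is £4,398,358.80 at Q = 218.6.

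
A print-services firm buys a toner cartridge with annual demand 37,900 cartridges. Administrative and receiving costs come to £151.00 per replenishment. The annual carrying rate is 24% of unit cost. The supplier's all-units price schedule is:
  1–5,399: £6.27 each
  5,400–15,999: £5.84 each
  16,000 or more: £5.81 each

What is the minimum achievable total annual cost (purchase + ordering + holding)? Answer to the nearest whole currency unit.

Holding cost per unit per year at price C is H = 0.24·C.
Candidates are each tier's EOQ (if it falls in that tier) and each price-break quantity.
EOQ at £6.27 = 2757.9 (feasible in tier 1): TC = 37,900×£6.27 + (37,900/2757.9)×151 + (2757.9/2)×0.24×£6.27 = £241,783.14.
EOQ at £5.84 = 2857.7 < 5400, so use break Q=5400: TC = 37,900×£5.84 + (37,900/5400.0)×151 + (5400.0/2)×0.24×£5.84 = £226,180.12.
EOQ at £5.81 = 2865.0 < 16000, so use break Q=16000: TC = 37,900×£5.81 + (37,900/16000.0)×151 + (16000.0/2)×0.24×£5.81 = £231,711.88.
Lowest total cost among the candidates is at Q = 5400.0.

TC* ≈ £226,180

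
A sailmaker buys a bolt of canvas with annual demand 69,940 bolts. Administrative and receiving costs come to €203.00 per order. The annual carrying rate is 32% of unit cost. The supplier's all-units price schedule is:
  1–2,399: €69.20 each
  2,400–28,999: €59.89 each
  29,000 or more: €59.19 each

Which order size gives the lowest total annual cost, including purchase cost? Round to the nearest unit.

Holding cost per unit per year at price C is H = 0.32·C.
Evaluate total cost at each tier's feasible EOQ or, if the EOQ is below the tier, at the tier's minimum quantity.
EOQ at €69.20 = 1132.4 (feasible in tier 1): TC = 69,940×€69.20 + (69,940/1132.4)×203 + (1132.4/2)×0.32×€69.20 = €4,864,923.75.
EOQ at €59.89 = 1217.2 < 2400, so use break Q=2400: TC = 69,940×€59.89 + (69,940/2400.0)×203 + (2400.0/2)×0.32×€59.89 = €4,217,620.12.
EOQ at €59.19 = 1224.4 < 29000, so use break Q=29000: TC = 69,940×€59.19 + (69,940/29000.0)×203 + (29000.0/2)×0.32×€59.19 = €4,414,879.78.
Lowest total cost is €4,217,620.12 at Q = 2400.0.

Q* ≈ 2,400 bolts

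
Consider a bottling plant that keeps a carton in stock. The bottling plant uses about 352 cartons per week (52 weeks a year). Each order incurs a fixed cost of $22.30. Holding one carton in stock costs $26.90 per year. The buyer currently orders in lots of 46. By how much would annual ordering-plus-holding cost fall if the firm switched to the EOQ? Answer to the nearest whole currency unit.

Extra cost ≈ $4,806 per year

Annual demand D = 352 × 52 = 18,304.
EOQ = √(2DS/H) = √(2 × 18,304 × 22.3 / 26.9) ≈ 174.21.
Cost at Q* = (D/Q*)S + (Q*/2)H = √(2DSH) ≈ $4,686.15.
Cost at Q = 46: (18,304/46)×22.3 + (46/2)×26.9 = $8,873.46 + $618.70 = $9,492.16.
Excess = $9,492.16 − $4,686.15 = $4,806.01.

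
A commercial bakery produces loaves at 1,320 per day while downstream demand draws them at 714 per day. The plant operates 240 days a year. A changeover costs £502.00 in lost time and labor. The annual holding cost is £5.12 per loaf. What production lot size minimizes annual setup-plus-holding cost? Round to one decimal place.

Annual demand D = 714 × 240 = 171,360.
Production build-up factor (1 − d/p) = 1 − 714/1,320 = 0.4591.
Q* = √(2DS / (H(1 − d/p))) = √(2 × 171,360 × 502 / (5.12 × 0.4591)).
= √(172,045,440 / 2.3505) ≈ 8555.340.

Q* ≈ 8,555.3 loaves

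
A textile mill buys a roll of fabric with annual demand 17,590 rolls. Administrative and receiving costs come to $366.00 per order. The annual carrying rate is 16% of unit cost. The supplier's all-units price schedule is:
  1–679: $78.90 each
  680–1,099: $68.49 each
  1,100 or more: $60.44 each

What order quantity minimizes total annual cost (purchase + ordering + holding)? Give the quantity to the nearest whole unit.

Holding cost per unit per year at price C is H = 0.16·C.
Evaluate total cost at each tier's feasible EOQ or, if the EOQ is below the tier, at the tier's minimum quantity.
Tier 1 ($78.90): EOQ = 1009.9 exceeds tier's upper bound 679, so this tier is dominated.
EOQ at $68.49 = 1084.0 (feasible in tier 2): TC = 17,590×$68.49 + (17,590/1084.0)×366 + (1084.0/2)×0.16×$68.49 = $1,216,617.61.
EOQ at $60.44 = 1153.9 (feasible in tier 3): TC = 17,590×$60.44 + (17,590/1153.9)×366 + (1153.9/2)×0.16×$60.44 = $1,074,298.22.
Lowest total cost is $1,074,298.22 at Q = 1153.9.

Q* ≈ 1,154 rolls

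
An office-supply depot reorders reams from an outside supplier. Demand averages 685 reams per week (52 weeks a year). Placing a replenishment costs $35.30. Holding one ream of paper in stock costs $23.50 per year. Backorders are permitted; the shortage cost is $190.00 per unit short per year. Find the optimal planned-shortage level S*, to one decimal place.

Annual demand D = 685 × 52 = 35,620.
With planned backorders, Q* = √(2DS/H) · √((H+B)/B).
√(2DS/H) = √(2 × 35,620 × 35.3 / 23.5) = 327.126.
√((H+B)/B) = √((23.5+190)/190) = 1.0600.
Q* ≈ 346.767.
S* = Q* · H/(H+B) = 346.767 × 23.5/213.5 ≈ 38.169.

S* ≈ 38.2 reams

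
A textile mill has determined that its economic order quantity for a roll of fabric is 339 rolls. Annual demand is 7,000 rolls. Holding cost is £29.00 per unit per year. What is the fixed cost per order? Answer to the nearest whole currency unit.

S ≈ £238

The basic EOQ model gives Q* = √(2DS/H); rearrange for the unknown.
From Q* = √(2DS/H): S = Q*²H / (2D) = 339² × 29 / (2 × 7,000) = 238.0506.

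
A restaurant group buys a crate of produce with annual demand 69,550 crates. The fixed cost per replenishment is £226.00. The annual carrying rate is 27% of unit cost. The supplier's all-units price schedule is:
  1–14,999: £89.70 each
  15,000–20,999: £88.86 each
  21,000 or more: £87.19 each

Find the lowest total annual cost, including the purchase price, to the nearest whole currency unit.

Holding cost per unit per year at price C is H = 0.27·C.
Candidates are each tier's EOQ (if it falls in that tier) and each price-break quantity.
EOQ at £89.70 = 1139.3 (feasible in tier 1): TC = 69,550×£89.70 + (69,550/1139.3)×226 + (1139.3/2)×0.27×£89.70 = £6,266,227.81.
EOQ at £88.86 = 1144.7 < 15000, so use break Q=15000: TC = 69,550×£88.86 + (69,550/15000.0)×226 + (15000.0/2)×0.27×£88.86 = £6,361,202.39.
EOQ at £87.19 = 1155.6 < 21000, so use break Q=21000: TC = 69,550×£87.19 + (69,550/21000.0)×226 + (21000.0/2)×0.27×£87.19 = £6,311,996.64.
Lowest total cost among the candidates is at Q = 1139.3.

TC* ≈ £6,266,228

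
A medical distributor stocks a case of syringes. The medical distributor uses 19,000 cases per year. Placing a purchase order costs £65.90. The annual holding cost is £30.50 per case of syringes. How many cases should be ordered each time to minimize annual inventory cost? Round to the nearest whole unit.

EOQ = √(2DS / H) = √(2 × 19,000 × 65.9 / 30.5).
= √(2,504,200 / 30.5) = √82,104.918 ≈ 286.540.

Q* ≈ 287 cases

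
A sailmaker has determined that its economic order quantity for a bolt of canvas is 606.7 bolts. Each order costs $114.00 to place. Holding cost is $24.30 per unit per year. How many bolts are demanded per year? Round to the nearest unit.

Invert the EOQ relation Q*² = 2DS/H.
From Q* = √(2DS/H): D = Q*²H / (2S) = 606.7² × 24.3 / (2 × 114) = 39230.100.

D ≈ 39,230 bolts per year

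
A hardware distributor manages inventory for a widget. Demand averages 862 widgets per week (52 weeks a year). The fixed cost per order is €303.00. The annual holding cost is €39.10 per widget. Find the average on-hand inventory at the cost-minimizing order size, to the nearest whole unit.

Annual demand D = 862 × 52 = 44,824.
EOQ = √(2DS/H) = √(2 × 44,824 × 303 / 39.1) ≈ 833.50.
Average inventory = Q*/2 ≈ 833.50 / 2 = 416.748.

Average inventory ≈ 417 widgets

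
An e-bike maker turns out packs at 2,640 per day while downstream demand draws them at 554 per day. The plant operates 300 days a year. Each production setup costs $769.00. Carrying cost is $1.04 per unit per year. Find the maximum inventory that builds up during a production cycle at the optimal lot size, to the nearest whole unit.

I_max ≈ 13,936 packs

Annual demand D = 554 × 300 = 166,200.
Production build-up factor (1 − d/p) = 1 − 554/2,640 = 0.7902.
Q* = √(2DS / (H(1 − d/p))) = √(2 × 166,200 × 769 / (1.04 × 0.7902)).
= √(255,615,600 / 0.8218) ≈ 17636.882.
Maximum inventory = Q*(1 − d/p) = 17636.882 × 0.7902 ≈ 13935.809.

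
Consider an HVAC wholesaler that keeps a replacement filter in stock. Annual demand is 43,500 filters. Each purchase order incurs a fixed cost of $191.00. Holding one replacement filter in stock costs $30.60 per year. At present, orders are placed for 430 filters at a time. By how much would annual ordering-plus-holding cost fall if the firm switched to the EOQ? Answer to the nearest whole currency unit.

Extra cost ≈ $3,352 per year

EOQ = √(2DS/H) = √(2 × 43,500 × 191 / 30.6) ≈ 736.91.
Cost at Q* = (D/Q*)S + (Q*/2)H = √(2DSH) ≈ $22,549.51.
Cost at Q = 430: (43,500/430)×191 + (430/2)×30.6 = $19,322.09 + $6,579.00 = $25,901.09.
Excess = $25,901.09 − $22,549.51 = $3,351.59.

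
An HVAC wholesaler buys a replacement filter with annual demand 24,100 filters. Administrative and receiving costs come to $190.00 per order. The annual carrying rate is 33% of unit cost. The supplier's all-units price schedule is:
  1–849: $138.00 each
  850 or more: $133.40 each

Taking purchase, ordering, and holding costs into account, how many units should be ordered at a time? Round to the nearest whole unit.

Holding cost per unit per year at price C is H = 0.33·C.
For each price level, check whether its EOQ is feasible; otherwise the best quantity at that price is the breakpoint.
EOQ at $138.00 = 448.4 (feasible in tier 1): TC = 24,100×$138.00 + (24,100/448.4)×190 + (448.4/2)×0.33×$138.00 = $3,346,221.93.
EOQ at $133.40 = 456.1 < 850, so use break Q=850: TC = 24,100×$133.40 + (24,100/850.0)×190 + (850.0/2)×0.33×$133.40 = $3,239,036.41.
Lowest total cost is $3,239,036.41 at Q = 850.0.

Q* ≈ 850 filters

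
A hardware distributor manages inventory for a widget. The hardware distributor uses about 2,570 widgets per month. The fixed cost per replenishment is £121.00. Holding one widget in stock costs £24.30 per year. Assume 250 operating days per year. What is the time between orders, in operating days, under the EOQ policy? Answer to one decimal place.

T ≈ 4.5 days

Annual demand D = 2,570 × 12 = 30,840.
EOQ = √(2DS/H) = √(2 × 30,840 × 121 / 24.3) ≈ 554.19.
Cycle time = Q*/D × 250 = 554.19 / 30,840 × 250 ≈ 4.492 days.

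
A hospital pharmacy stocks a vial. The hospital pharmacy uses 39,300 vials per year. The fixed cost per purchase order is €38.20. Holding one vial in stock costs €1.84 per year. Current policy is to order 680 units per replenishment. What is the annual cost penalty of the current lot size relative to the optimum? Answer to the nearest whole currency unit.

EOQ = √(2DS/H) = √(2 × 39,300 × 38.2 / 1.84) ≈ 1277.42.
Cost at Q* = (D/Q*)S + (Q*/2)H = √(2DSH) ≈ €2,350.45.
Cost at Q = 680: (39,300/680)×38.2 + (680/2)×1.84 = €2,207.74 + €625.60 = €2,833.34.
Excess = €2,833.34 − €2,350.45 = €482.88.

Extra cost ≈ €483 per year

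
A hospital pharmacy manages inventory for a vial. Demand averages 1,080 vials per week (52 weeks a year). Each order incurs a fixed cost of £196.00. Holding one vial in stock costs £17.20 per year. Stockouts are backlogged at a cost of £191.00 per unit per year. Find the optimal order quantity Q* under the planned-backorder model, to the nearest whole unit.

Q* ≈ 1,181 vials

Annual demand D = 1,080 × 52 = 56,160.
With planned backorders, Q* = √(2DS/H) · √((H+B)/B).
√(2DS/H) = √(2 × 56,160 × 196 / 17.2) = 1131.338.
√((H+B)/B) = √((17.2+191)/191) = 1.0441.
Q* ≈ 1181.180.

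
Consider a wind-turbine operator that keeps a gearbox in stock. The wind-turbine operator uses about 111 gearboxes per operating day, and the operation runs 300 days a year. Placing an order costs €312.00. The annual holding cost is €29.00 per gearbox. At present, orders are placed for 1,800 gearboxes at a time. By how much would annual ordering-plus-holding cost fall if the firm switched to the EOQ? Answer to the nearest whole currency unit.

Extra cost ≈ €7,324 per year

Annual demand D = 111 × 300 = 33,300.
EOQ = √(2DS/H) = √(2 × 33,300 × 312 / 29) ≈ 846.48.
Cost at Q* = (D/Q*)S + (Q*/2)H = √(2DSH) ≈ €24,547.85.
Cost at Q = 1,800: (33,300/1,800)×312 + (1,800/2)×29 = €5,772.00 + €26,100.00 = €31,872.00.
Excess = €31,872.00 − €24,547.85 = €7,324.15.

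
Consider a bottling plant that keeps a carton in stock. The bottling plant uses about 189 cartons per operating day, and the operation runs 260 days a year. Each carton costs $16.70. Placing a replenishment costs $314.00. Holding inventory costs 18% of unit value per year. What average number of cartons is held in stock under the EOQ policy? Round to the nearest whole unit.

Average inventory ≈ 1,602 cartons

Annual demand D = 189 × 260 = 49,140.
Holding cost H = 0.18 × $16.70 = $3.0060 per unit per year.
Q* = √(2DS/H) = √(2 × 49,140 × 314 / 3.006) ≈ 3204.08.
Average inventory = Q*/2 ≈ 3204.08 / 2 = 1602.038.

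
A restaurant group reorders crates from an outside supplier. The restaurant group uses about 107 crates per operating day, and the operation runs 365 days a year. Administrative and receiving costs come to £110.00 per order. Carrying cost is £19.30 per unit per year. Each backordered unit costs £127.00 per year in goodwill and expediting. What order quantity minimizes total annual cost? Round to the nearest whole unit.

Annual demand D = 107 × 365 = 39,055.
With planned backorders, Q* = √(2DS/H) · √((H+B)/B).
√(2DS/H) = √(2 × 39,055 × 110 / 19.3) = 667.223.
√((H+B)/B) = √((19.3+127)/127) = 1.0733.
Q* ≈ 716.129.

Q* ≈ 716 crates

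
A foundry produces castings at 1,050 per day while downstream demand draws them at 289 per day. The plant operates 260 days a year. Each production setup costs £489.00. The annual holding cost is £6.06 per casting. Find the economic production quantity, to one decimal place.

Annual demand D = 289 × 260 = 75,140.
Production build-up factor (1 − d/p) = 1 − 289/1,050 = 0.7248.
Q* = √(2DS / (H(1 − d/p))) = √(2 × 75,140 × 489 / (6.06 × 0.7248)).
= √(73,486,920 / 4.3921) ≈ 4090.449.

Q* ≈ 4,090.4 castings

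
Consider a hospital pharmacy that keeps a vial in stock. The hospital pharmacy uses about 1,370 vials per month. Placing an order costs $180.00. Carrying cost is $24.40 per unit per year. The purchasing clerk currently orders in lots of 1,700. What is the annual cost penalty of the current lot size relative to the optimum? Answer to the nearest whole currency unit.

Extra cost ≈ $10,464 per year

Annual demand D = 1,370 × 12 = 16,440.
EOQ = √(2DS/H) = √(2 × 16,440 × 180 / 24.4) ≈ 492.50.
Cost at Q* = (D/Q*)S + (Q*/2)H = √(2DSH) ≈ $12,017.03.
Cost at Q = 1,700: (16,440/1,700)×180 + (1,700/2)×24.4 = $1,740.71 + $20,740.00 = $22,480.71.
Excess = $22,480.71 − $12,017.03 = $10,463.68.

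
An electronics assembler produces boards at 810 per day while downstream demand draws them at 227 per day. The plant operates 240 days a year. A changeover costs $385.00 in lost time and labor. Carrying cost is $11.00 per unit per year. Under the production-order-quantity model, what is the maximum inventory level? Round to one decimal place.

Annual demand D = 227 × 240 = 54,480.
Production build-up factor (1 − d/p) = 1 − 227/810 = 0.7198.
Q* = √(2DS / (H(1 − d/p))) = √(2 × 54,480 × 385 / (11 × 0.7198)).
= √(41,949,600 / 7.9173) ≈ 2301.844.
Maximum inventory = Q*(1 − d/p) = 2301.844 × 0.7198 ≈ 1656.759.

I_max ≈ 1,656.8 boards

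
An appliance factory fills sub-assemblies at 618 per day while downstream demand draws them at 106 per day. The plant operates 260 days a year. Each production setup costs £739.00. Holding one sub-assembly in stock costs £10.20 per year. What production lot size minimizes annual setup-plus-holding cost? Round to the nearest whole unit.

Annual demand D = 106 × 260 = 27,560.
Production build-up factor (1 − d/p) = 1 − 106/618 = 0.8285.
Q* = √(2DS / (H(1 − d/p))) = √(2 × 27,560 × 739 / (10.2 × 0.8285)).
= √(40,733,680 / 8.4505) ≈ 2195.513.

Q* ≈ 2,196 sub-assemblies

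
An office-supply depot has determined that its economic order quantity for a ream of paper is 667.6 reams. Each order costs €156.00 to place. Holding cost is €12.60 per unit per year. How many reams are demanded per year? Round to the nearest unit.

D ≈ 17,999 reams per year

Squaring Q* = √(2DS/H) gives Q*² = 2DS/H.
From Q* = √(2DS/H): D = Q*²H / (2S) = 667.6² × 12.6 / (2 × 156) = 17999.010.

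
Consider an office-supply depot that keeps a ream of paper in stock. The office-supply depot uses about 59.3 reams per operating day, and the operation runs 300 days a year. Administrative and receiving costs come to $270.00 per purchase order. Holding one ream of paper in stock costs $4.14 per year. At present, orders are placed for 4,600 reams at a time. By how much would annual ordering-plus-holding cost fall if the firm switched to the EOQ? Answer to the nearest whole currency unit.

Annual demand D = 59.3 × 300 = 17,790.
EOQ = √(2DS/H) = √(2 × 17,790 × 270 / 4.14) ≈ 1523.30.
Cost at Q* = (D/Q*)S + (Q*/2)H = √(2DSH) ≈ $6,306.45.
Cost at Q = 4,600: (17,790/4,600)×270 + (4,600/2)×4.14 = $1,044.20 + $9,522.00 = $10,566.20.
Excess = $10,566.20 − $6,306.45 = $4,259.74.

Extra cost ≈ $4,260 per year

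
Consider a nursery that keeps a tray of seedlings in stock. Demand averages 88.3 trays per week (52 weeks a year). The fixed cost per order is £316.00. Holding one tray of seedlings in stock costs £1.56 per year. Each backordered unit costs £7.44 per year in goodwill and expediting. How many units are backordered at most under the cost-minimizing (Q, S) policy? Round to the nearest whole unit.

Annual demand D = 88.3 × 52 = 4,591.6.
With planned backorders, Q* = √(2DS/H) · √((H+B)/B).
√(2DS/H) = √(2 × 4,591.6 × 316 / 1.56) = 1363.887.
√((H+B)/B) = √((1.56+7.44)/7.44) = 1.0999.
Q* ≈ 1500.075.
S* = Q* · H/(H+B) = 1500.075 × 1.56/9 ≈ 260.013.

S* ≈ 260 trays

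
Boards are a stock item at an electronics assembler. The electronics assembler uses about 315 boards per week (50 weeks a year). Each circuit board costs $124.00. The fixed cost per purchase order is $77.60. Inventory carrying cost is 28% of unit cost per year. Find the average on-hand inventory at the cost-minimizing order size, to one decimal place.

Average inventory ≈ 132.7 boards

Annual demand D = 315 × 50 = 15,750.
Holding cost H = 0.28 × $124.00 = $34.7200 per unit per year.
The optimal lot size = √(2DS/H) = √(2 × 15,750 × 77.6 / 34.72) ≈ 265.34.
Average inventory = Q*/2 ≈ 265.34 / 2 = 132.668.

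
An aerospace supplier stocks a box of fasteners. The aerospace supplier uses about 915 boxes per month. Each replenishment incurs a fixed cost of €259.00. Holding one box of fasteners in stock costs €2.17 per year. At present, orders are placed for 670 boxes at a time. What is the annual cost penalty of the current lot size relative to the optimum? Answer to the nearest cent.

Annual demand D = 915 × 12 = 10,980.
EOQ = √(2DS/H) = √(2 × 10,980 × 259 / 2.17) ≈ 1618.96.
Cost at Q* = (D/Q*)S + (Q*/2)H = √(2DSH) ≈ €3,513.14.
Cost at Q = 670: (10,980/670)×259 + (670/2)×2.17 = €4,244.51 + €726.95 = €4,971.46.
Excess = €4,971.46 − €3,513.14 = €1,458.31.

Extra cost ≈ €1,458.31 per year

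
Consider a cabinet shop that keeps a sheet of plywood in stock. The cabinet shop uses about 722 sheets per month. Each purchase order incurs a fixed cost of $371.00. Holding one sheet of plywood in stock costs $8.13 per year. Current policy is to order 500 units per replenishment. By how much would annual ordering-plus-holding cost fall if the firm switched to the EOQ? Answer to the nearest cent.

Extra cost ≈ $1,231.72 per year

Annual demand D = 722 × 12 = 8,664.
EOQ = √(2DS/H) = √(2 × 8,664 × 371 / 8.13) ≈ 889.23.
Cost at Q* = (D/Q*)S + (Q*/2)H = √(2DSH) ≈ $7,229.47.
Cost at Q = 500: (8,664/500)×371 + (500/2)×8.13 = $6,428.69 + $2,032.50 = $8,461.19.
Excess = $8,461.19 − $7,229.47 = $1,231.72.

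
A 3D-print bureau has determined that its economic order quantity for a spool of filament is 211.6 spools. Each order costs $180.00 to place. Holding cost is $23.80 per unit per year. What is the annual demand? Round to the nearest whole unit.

Invert the EOQ relation Q*² = 2DS/H.
From Q* = √(2DS/H): D = Q*²H / (2S) = 211.6² × 23.8 / (2 × 180) = 2960.096.

D ≈ 2,960 spools per year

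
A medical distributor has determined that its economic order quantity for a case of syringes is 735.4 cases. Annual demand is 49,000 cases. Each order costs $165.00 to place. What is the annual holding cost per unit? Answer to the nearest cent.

Invert the EOQ relation Q*² = 2DS/H.
From Q* = √(2DS/H): H = 2DS / Q*² = 2 × 49,000 × 165 / 735.4² = 29.8994.

H ≈ $29.90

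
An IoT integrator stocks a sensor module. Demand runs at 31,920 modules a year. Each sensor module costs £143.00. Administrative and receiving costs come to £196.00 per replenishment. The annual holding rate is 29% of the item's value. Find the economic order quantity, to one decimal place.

Q* ≈ 549.3 modules

Holding cost H = 0.29 × £143.00 = £41.4700 per unit per year.
EOQ = √(2DS / H) = √(2 × 31,920 × 196 / 41.47).
= √(12,512,640 / 41.47) = √301,727.5139 ≈ 549.297.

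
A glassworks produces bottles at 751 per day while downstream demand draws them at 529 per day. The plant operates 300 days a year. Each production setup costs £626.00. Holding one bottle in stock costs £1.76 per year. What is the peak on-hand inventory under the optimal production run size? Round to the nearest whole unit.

I_max ≈ 5,777 bottles

Annual demand D = 529 × 300 = 158,700.
Production build-up factor (1 − d/p) = 1 − 529/751 = 0.2956.
Q* = √(2DS / (H(1 − d/p))) = √(2 × 158,700 × 626 / (1.76 × 0.2956)).
= √(198,692,400 / 0.5203) ≈ 19542.394.
Maximum inventory = Q*(1 − d/p) = 19542.394 × 0.2956 ≈ 5776.846.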